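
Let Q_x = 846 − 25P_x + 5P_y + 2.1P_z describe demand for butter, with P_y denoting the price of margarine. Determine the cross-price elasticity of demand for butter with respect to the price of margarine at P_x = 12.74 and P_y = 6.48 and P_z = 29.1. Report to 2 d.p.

0.05

At P_x = 12.74 and P_y = 6.48 and P_z = 29.1: Q_x = 621.01.
∂Q_x/∂P_y = 5.
ε = (∂Q_x/∂P_y)(P_y/Q_x) = 5 × (6.48/621.01) ≈ 0.05.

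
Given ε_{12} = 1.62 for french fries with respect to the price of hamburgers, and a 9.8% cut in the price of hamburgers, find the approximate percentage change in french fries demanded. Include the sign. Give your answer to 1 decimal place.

-15.9%

%ΔQ ≈ ε × %ΔP of hamburgers = 1.62 × (-9.8%) = -15.9%.
Demand for french fries falls by about 15.9%.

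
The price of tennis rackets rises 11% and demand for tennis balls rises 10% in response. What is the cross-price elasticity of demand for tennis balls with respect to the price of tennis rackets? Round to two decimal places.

0.91

ε = (%ΔQ of tennis balls) / (%ΔP of tennis rackets) = (10%) / (11%) ≈ 0.91.
Positive cross-price elasticity: substitutes.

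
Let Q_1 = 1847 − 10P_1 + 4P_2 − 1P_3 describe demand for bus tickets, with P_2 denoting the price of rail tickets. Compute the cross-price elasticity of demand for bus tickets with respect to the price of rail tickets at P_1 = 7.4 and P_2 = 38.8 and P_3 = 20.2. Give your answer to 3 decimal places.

0.081

At P_1 = 7.4 and P_2 = 38.8 and P_3 = 20.2: Q_1 = 1908.
∂Q_1/∂P_2 = 4.
ε = (∂Q_1/∂P_2)(P_2/Q_1) = 4 × (38.8/1908) ≈ 0.081.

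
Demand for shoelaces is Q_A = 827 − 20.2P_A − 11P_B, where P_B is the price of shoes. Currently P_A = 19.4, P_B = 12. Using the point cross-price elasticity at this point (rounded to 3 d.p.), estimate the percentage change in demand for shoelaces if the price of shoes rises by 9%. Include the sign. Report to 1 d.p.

-3.9%

At P_A = 19.4, P_B = 12: Q_A = 303.12.
∂Q_A/∂P_B = -11.
ε = (∂Q_A/∂P_B)(P_B/Q_A) = -11.0000 × 12/303.12 ≈ -0.435.
%ΔQ_A ≈ ε × %ΔP_B = -0.435 × (9%) = -3.9%.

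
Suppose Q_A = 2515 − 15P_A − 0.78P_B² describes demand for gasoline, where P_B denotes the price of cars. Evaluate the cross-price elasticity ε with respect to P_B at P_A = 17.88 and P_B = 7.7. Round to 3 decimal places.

At P_A = 17.88 and P_B = 7.7: Q_A = 2200.554.
∂Q_A/∂P_B = -1.56P_B = -1.56(7.7) = -12.0120.
ε = (∂Q_A/∂P_B)(P_B/Q_A) = -12.0120 × (7.7/2200.554) ≈ -0.042.
ε < 0: complements.

-0.042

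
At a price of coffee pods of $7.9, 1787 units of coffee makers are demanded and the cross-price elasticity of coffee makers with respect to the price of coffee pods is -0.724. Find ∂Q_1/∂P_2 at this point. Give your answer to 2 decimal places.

-163.77

ε = (∂Q_1/∂P_2)·(P_2/Q_1) ⇒ ∂Q_1/∂P_2 = ε·Q_1/P_2 = -0.724 × 1787/7.9 ≈ -163.77.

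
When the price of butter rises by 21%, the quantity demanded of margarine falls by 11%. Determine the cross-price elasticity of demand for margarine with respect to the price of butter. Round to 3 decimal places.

ε = (%ΔQ of margarine) / (%ΔP of butter) = (-11%) / (21%) ≈ -0.524.

-0.524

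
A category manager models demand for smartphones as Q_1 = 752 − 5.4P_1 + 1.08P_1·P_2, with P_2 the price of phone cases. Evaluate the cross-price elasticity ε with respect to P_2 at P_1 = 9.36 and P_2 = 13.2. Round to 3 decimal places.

0.160

At P_1 = 9.36 and P_2 = 13.2: Q_1 = 834.892.
∂Q_1/∂P_2 = 1.08P_1 = 1.08(9.36) = 10.1088.
ε = (∂Q_1/∂P_2)(P_2/Q_1) = 10.1088 × (13.2/834.892) ≈ 0.160.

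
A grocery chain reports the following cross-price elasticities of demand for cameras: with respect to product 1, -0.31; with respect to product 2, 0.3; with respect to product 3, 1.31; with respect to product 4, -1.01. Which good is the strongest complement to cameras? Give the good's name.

Complements have ε < 0. The most negative value is -1.01 (product 4).

product 4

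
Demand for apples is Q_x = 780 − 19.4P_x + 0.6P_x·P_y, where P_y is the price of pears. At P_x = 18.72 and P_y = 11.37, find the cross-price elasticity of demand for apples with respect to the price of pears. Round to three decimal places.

At P_x = 18.72 and P_y = 11.37: Q_x = 544.540.
∂Q_x/∂P_y = 0.6P_x = 0.6(18.72) = 11.2320.
ε = (∂Q_x/∂P_y)(P_y/Q_x) = 11.2320 × (11.37/544.540) ≈ 0.235.

0.235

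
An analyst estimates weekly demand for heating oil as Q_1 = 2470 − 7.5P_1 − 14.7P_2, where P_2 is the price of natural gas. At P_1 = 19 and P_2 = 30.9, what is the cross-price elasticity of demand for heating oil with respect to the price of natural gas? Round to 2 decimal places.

-0.24

At P_1 = 19 and P_2 = 30.9: Q_1 = 1873.27.
∂Q_1/∂P_2 = -14.7.
ε = (∂Q_1/∂P_2)(P_2/Q_1) = -14.7 × (30.9/1873.27) ≈ -0.24.
Since ε < 0, heating oil and natural gas are complements.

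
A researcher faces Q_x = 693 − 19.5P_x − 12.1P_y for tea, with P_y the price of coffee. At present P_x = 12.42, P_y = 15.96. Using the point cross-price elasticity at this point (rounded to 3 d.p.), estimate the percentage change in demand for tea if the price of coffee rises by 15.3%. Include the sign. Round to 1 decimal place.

At P_x = 12.42, P_y = 15.96: Q_x = 257.694.
∂Q_x/∂P_y = -12.1.
ε = (∂Q_x/∂P_y)(P_y/Q_x) = -12.1000 × 15.96/257.694 ≈ -0.749.
%ΔQ_x ≈ ε × %ΔP_y = -0.749 × (15.3%) = -11.5%.

-11.5%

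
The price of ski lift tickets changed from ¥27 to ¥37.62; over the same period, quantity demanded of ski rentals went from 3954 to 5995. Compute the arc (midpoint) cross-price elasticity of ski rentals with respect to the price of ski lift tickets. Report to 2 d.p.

ΔQ_A = 5995 − 3954 = 2041; ΔP_B = 37.62 − 27 = 10.62.
Midpoints: Q̄_A = 4974.5, P̄_B = 32.31.
ε = (ΔQ_A/Q̄_A)/(ΔP_B/P̄_B) = (2041/4974.5)/(10.62/32.31) ≈ 1.25.
ε > 0: ski rentals and ski lift tickets are substitutes.

1.25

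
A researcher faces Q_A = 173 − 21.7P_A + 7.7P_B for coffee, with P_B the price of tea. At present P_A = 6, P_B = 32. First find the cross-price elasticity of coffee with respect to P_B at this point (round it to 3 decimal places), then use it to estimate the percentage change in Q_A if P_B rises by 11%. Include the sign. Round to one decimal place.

9.4%

At P_A = 6, P_B = 32: Q_A = 289.2.
∂Q_A/∂P_B = 7.7.
ε = (∂Q_A/∂P_B)(P_B/Q_A) = 7.7000 × 32/289.2 ≈ 0.852.
%ΔQ_A ≈ ε × %ΔP_B = 0.852 × (11%) = 9.4%.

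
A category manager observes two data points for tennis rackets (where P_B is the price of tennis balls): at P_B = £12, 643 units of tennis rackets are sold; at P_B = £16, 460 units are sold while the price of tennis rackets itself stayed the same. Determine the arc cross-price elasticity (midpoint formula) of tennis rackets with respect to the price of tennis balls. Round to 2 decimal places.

ΔQ_A = 460 − 643 = -183; ΔP_B = 16 − 12 = 4.
Midpoints: Q̄_A = 551.5, P̄_B = 14.00.
ε = (ΔQ_A/Q̄_A)/(ΔP_B/P̄_B) = (-183/551.5)/(4/14.00) ≈ -1.16.

-1.16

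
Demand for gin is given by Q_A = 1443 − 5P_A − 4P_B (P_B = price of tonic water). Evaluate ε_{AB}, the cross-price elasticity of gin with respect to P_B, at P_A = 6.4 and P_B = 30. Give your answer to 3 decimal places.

At P_A = 6.4 and P_B = 30: Q_A = 1291.
∂Q_A/∂P_B = -4.
ε = (∂Q_A/∂P_B)(P_B/Q_A) = -4 × (30/1291) ≈ -0.093.
Since ε < 0, gin and tonic water are complements.

-0.093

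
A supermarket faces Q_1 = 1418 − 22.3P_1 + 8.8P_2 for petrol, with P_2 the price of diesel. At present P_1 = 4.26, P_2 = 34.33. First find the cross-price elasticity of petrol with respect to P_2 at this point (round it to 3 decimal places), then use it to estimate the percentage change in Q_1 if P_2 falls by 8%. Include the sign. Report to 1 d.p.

At P_1 = 4.26, P_2 = 34.33: Q_1 = 1625.106.
∂Q_1/∂P_2 = 8.8.
ε = (∂Q_1/∂P_2)(P_2/Q_1) = 8.8000 × 34.33/1625.106 ≈ 0.186.
%ΔQ_1 ≈ ε × %ΔP_2 = 0.186 × (-8%) = -1.5%.

-1.5%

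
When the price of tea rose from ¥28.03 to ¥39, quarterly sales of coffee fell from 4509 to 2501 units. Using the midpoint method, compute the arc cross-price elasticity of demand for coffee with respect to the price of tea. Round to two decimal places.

-1.75

ΔQ_A = 2501 − 4509 = -2008; ΔP_B = 39 − 28.03 = 10.97.
Midpoints: Q̄_A = 3505.0, P̄_B = 33.52.
ε = (ΔQ_A/Q̄_A)/(ΔP_B/P̄_B) = (-2008/3505.0)/(10.97/33.52) ≈ -1.75.
ε < 0: coffee and tea are complements.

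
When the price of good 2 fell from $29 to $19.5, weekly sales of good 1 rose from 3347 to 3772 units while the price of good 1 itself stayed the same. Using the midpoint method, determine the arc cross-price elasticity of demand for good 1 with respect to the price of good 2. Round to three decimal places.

ΔQ_1 = 3772 − 3347 = 425; ΔP_2 = 19.5 − 29 = -9.5.
Midpoints: Q̄_1 = 3559.5, P̄_2 = 24.25.
ε = (ΔQ_1/Q̄_1)/(ΔP_2/P̄_2) = (425/3559.5)/(-9.5/24.25) ≈ -0.305.
ε < 0: good 1 and good 2 are complements.

-0.305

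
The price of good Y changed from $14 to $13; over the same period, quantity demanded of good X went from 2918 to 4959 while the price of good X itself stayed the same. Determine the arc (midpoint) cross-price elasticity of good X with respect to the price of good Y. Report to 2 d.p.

-7.00

ΔQ_X = 4959 − 2918 = 2041; ΔP_Y = 13 − 14 = -1.
Midpoints: Q̄_X = 3938.5, P̄_Y = 13.50.
ε = (ΔQ_X/Q̄_X)/(ΔP_Y/P̄_Y) = (2041/3938.5)/(-1/13.50) ≈ -7.00.
ε < 0: good X and good Y are complements.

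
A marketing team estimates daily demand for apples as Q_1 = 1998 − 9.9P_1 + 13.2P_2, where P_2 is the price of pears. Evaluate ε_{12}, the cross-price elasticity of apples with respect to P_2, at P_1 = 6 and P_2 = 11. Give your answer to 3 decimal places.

At P_1 = 6 and P_2 = 11: Q_1 = 2083.8.
∂Q_1/∂P_2 = 13.2.
ε = (∂Q_1/∂P_2)(P_2/Q_1) = 13.2 × (11/2083.8) ≈ 0.070.
Since ε > 0, apples and pears are substitutes.

0.070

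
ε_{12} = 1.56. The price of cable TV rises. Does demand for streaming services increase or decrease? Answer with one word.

increase

ε > 0 and the price of cable TV rises, so the quantity of streaming services moves in the same direction: it increases.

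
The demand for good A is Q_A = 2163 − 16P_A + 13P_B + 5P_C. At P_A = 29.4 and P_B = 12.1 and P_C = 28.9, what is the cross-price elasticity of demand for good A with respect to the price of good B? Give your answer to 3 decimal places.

At P_A = 29.4 and P_B = 12.1 and P_C = 28.9: Q_A = 1994.4.
∂Q_A/∂P_B = 13.
ε = (∂Q_A/∂P_B)(P_B/Q_A) = 13 × (12.1/1994.4) ≈ 0.079.
Since ε > 0, good A and good B are substitutes.

0.079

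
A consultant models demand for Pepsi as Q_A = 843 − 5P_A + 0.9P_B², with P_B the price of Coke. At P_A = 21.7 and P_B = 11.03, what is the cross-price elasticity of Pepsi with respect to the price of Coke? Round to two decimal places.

0.26

At P_A = 21.7 and P_B = 11.03: Q_A = 843.995.
∂Q_A/∂P_B = 1.8P_B = 1.8(11.03) = 19.8540.
ε = (∂Q_A/∂P_B)(P_B/Q_A) = 19.8540 × (11.03/843.995) ≈ 0.26.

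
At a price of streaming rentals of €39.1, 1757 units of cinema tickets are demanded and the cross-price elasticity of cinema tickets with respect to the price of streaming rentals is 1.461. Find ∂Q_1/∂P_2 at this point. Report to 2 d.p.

ε = (∂Q_1/∂P_2)·(P_2/Q_1) ⇒ ∂Q_1/∂P_2 = ε·Q_1/P_2 = 1.461 × 1757/39.1 ≈ 65.65.

65.65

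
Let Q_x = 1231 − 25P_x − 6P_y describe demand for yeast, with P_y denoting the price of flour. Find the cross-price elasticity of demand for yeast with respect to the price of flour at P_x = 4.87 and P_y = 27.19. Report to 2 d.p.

At P_x = 4.87 and P_y = 27.19: Q_x = 946.11.
∂Q_x/∂P_y = -6.
ε = (∂Q_x/∂P_y)(P_y/Q_x) = -6 × (27.19/946.11) ≈ -0.17.

-0.17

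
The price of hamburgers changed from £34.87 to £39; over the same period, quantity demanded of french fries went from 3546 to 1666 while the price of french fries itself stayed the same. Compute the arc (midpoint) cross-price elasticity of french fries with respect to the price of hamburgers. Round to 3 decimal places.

ΔQ_A = 1666 − 3546 = -1880; ΔP_B = 39 − 34.87 = 4.13.
Midpoints: Q̄_A = 2606.0, P̄_B = 36.94.
ε = (ΔQ_A/Q̄_A)/(ΔP_B/P̄_B) = (-1880/2606.0)/(4.13/36.94) ≈ -6.452.

-6.452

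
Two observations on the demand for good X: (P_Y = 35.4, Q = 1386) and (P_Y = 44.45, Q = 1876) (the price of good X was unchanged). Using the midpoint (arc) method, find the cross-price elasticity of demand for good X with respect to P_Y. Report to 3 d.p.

1.325

ΔQ_X = 1876 − 1386 = 490; ΔP_Y = 44.45 − 35.4 = 9.05.
Midpoints: Q̄_X = 1631.0, P̄_Y = 39.92.
ε = (ΔQ_X/Q̄_X)/(ΔP_Y/P̄_Y) = (490/1631.0)/(9.05/39.92) ≈ 1.325.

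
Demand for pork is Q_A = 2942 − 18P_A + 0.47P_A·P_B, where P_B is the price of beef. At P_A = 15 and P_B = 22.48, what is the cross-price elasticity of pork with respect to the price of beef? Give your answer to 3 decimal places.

At P_A = 15 and P_B = 22.48: Q_A = 2830.484.
∂Q_A/∂P_B = 0.47P_A = 0.47(15) = 7.0500.
ε = (∂Q_A/∂P_B)(P_B/Q_A) = 7.0500 × (22.48/2830.484) ≈ 0.056.
ε > 0: substitutes.

0.056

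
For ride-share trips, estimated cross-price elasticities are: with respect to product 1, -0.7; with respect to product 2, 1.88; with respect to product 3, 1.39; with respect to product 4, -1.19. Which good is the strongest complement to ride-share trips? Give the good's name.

product 4

Complements have ε < 0. The most negative value is -1.19 (product 4).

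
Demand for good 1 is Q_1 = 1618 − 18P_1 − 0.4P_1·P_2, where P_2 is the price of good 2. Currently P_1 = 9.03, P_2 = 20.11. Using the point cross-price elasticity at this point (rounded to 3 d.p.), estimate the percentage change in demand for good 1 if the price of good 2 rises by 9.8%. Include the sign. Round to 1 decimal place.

-0.5%

At P_1 = 9.03, P_2 = 20.11: Q_1 = 1382.823.
∂Q_1/∂P_2 = -0.4P_1 = -3.6120.
ε = (∂Q_1/∂P_2)(P_2/Q_1) = -3.6120 × 20.11/1382.823 ≈ -0.053.
%ΔQ_1 ≈ ε × %ΔP_2 = -0.053 × (9.8%) = -0.5%.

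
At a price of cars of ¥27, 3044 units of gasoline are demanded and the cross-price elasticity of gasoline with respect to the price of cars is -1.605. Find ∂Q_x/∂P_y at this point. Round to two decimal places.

-180.95

ε = (∂Q_x/∂P_y)·(P_y/Q_x) ⇒ ∂Q_x/∂P_y = ε·Q_x/P_y = -1.605 × 3044/27 ≈ -180.95.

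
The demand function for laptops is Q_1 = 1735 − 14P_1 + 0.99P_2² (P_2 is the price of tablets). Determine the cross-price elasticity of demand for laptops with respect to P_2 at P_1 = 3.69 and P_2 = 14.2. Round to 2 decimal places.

At P_1 = 3.69 and P_2 = 14.2: Q_1 = 1882.964.
∂Q_1/∂P_2 = 1.98P_2 = 1.98(14.2) = 28.1160.
ε = (∂Q_1/∂P_2)(P_2/Q_1) = 28.1160 × (14.2/1882.964) ≈ 0.21.
ε > 0: substitutes.

0.21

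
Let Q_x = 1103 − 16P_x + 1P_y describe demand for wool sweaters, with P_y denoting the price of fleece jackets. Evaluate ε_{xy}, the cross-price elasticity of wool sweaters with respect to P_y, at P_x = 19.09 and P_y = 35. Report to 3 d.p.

0.042

At P_x = 19.09 and P_y = 35: Q_x = 832.56.
∂Q_x/∂P_y = 1.
ε = (∂Q_x/∂P_y)(P_y/Q_x) = 1 × (35/832.56) ≈ 0.042.
Since ε > 0, wool sweaters and fleece jackets are substitutes.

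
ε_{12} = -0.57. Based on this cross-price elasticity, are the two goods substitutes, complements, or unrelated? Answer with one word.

complements

ε = -0.57 < 0, so a higher price of good 2 lowers demand for good 1: complements.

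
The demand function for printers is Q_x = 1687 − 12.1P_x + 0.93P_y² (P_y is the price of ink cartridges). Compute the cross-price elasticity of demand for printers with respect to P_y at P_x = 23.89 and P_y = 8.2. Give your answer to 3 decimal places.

0.086

At P_x = 23.89 and P_y = 8.2: Q_x = 1460.464.
∂Q_x/∂P_y = 1.86P_y = 1.86(8.2) = 15.2520.
ε = (∂Q_x/∂P_y)(P_y/Q_x) = 15.2520 × (8.2/1460.464) ≈ 0.086.
ε > 0: substitutes.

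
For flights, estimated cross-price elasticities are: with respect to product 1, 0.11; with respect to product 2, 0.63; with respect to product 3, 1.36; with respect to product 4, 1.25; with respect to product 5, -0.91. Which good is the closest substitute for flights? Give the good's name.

Substitutes have ε > 0. Among the positive values, 1.36 (product 3) is largest.

product 3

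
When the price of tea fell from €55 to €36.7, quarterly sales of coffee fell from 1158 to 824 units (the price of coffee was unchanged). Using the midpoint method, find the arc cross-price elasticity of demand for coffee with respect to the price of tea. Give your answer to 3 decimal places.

ΔQ_A = 824 − 1158 = -334; ΔP_B = 36.7 − 55 = -18.3.
Midpoints: Q̄_A = 991.0, P̄_B = 45.85.
ε = (ΔQ_A/Q̄_A)/(ΔP_B/P̄_B) = (-334/991.0)/(-18.3/45.85) ≈ 0.844.
ε > 0: coffee and tea are substitutes.

0.844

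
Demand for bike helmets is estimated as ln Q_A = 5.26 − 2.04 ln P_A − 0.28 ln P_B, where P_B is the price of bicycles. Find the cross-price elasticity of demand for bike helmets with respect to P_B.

In a log-linear (constant-elasticity) demand function, the coefficient on ln P_B is the cross-price elasticity.
ε = -0.28. Negative, so bike helmets and bicycles are complements.

-0.28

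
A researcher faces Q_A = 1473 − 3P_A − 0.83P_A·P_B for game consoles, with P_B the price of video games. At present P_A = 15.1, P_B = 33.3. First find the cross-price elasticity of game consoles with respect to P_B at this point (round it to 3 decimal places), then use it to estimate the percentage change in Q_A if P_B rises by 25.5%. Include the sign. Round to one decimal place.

-10.5%

At P_A = 15.1, P_B = 33.3: Q_A = 1010.351.
∂Q_A/∂P_B = -0.83P_A = -12.5330.
ε = (∂Q_A/∂P_B)(P_B/Q_A) = -12.5330 × 33.3/1010.351 ≈ -0.413.
%ΔQ_A ≈ ε × %ΔP_B = -0.413 × (25.5%) = -10.5%.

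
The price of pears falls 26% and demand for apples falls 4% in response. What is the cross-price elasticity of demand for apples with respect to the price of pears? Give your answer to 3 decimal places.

0.154

ε = (%ΔQ of apples) / (%ΔP of pears) = (-4%) / (-26%) ≈ 0.154.
Positive cross-price elasticity: substitutes.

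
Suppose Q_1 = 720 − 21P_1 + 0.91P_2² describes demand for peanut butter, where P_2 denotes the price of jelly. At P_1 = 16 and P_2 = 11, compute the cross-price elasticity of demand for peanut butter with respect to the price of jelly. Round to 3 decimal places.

At P_1 = 16 and P_2 = 11: Q_1 = 494.11.
∂Q_1/∂P_2 = 1.82P_2 = 1.82(11) = 20.0200.
ε = (∂Q_1/∂P_2)(P_2/Q_1) = 20.0200 × (11/494.11) ≈ 0.446.
ε > 0: substitutes.

0.446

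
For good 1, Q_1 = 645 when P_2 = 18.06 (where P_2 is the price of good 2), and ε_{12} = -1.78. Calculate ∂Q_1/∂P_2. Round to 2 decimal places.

-63.57

ε = (∂Q_1/∂P_2)·(P_2/Q_1) ⇒ ∂Q_1/∂P_2 = ε·Q_1/P_2 = -1.78 × 645/18.06 ≈ -63.57.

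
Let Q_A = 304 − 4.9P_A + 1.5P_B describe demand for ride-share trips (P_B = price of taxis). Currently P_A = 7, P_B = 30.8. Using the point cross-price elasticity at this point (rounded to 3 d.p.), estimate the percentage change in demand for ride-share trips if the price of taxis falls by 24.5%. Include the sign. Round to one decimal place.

At P_A = 7, P_B = 30.8: Q_A = 315.9.
∂Q_A/∂P_B = 1.5.
ε = (∂Q_A/∂P_B)(P_B/Q_A) = 1.5000 × 30.8/315.9 ≈ 0.146.
%ΔQ_A ≈ ε × %ΔP_B = 0.146 × (-24.5%) = -3.6%.

-3.6%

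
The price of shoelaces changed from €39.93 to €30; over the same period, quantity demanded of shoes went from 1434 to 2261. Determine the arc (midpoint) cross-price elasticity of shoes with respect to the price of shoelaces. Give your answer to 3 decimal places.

-1.576

ΔQ_A = 2261 − 1434 = 827; ΔP_B = 30 − 39.93 = -9.93.
Midpoints: Q̄_A = 1847.5, P̄_B = 34.97.
ε = (ΔQ_A/Q̄_A)/(ΔP_B/P̄_B) = (827/1847.5)/(-9.93/34.97) ≈ -1.576.
ε < 0: shoes and shoelaces are complements.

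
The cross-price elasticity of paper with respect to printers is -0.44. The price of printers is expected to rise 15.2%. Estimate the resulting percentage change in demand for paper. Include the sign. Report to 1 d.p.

-6.7%

%ΔQ ≈ ε × %ΔP of printers = -0.44 × (15.2%) = -6.7%.
Demand for paper falls by about 6.7%.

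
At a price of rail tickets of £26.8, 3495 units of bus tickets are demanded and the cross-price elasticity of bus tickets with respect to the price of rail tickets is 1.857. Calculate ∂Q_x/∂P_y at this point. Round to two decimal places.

242.17

ε = (∂Q_x/∂P_y)·(P_y/Q_x) ⇒ ∂Q_x/∂P_y = ε·Q_x/P_y = 1.857 × 3495/26.8 ≈ 242.17.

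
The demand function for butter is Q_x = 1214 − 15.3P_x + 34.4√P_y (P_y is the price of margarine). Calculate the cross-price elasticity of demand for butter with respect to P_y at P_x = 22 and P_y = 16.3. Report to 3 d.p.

0.068

At P_x = 22 and P_y = 16.3: Q_x = 1016.284.
∂Q_x/∂P_y = 34.4/(2√P_y) = 34.4/(2√16.3) = 4.2602.
ε = (∂Q_x/∂P_y)(P_y/Q_x) = 4.2602 × (16.3/1016.284) ≈ 0.068.
ε > 0: substitutes.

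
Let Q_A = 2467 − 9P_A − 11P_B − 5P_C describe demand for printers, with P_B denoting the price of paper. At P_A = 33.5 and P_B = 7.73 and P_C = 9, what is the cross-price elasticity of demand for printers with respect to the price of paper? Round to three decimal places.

At P_A = 33.5 and P_B = 7.73 and P_C = 9: Q_A = 2035.47.
∂Q_A/∂P_B = -11.
ε = (∂Q_A/∂P_B)(P_B/Q_A) = -11 × (7.73/2035.47) ≈ -0.042.

-0.042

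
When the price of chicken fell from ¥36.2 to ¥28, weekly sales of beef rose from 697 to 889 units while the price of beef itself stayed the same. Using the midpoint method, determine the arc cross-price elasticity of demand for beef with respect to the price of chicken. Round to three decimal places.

ΔQ_A = 889 − 697 = 192; ΔP_B = 28 − 36.2 = -8.2.
Midpoints: Q̄_A = 793.0, P̄_B = 32.10.
ε = (ΔQ_A/Q̄_A)/(ΔP_B/P̄_B) = (192/793.0)/(-8.2/32.10) ≈ -0.948.
ε < 0: beef and chicken are complements.

-0.948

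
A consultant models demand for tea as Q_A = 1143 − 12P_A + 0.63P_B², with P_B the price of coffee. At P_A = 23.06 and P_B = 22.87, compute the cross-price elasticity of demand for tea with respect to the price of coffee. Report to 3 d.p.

At P_A = 23.06 and P_B = 22.87: Q_A = 1195.793.
∂Q_A/∂P_B = 1.26P_B = 1.26(22.87) = 28.8162.
ε = (∂Q_A/∂P_B)(P_B/Q_A) = 28.8162 × (22.87/1195.793) ≈ 0.551.
ε > 0: substitutes.

0.551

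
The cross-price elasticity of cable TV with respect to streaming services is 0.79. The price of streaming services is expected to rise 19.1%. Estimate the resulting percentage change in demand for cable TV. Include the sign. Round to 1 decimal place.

15.1%

%ΔQ ≈ ε × %ΔP of streaming services = 0.79 × (19.1%) = 15.1%.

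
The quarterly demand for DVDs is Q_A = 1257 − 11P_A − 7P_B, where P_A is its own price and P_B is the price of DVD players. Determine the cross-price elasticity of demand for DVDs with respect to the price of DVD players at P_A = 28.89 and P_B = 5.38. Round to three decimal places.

At P_A = 28.89 and P_B = 5.38: Q_A = 901.55.
∂Q_A/∂P_B = -7.
ε = (∂Q_A/∂P_B)(P_B/Q_A) = -7 × (5.38/901.55) ≈ -0.042.

-0.042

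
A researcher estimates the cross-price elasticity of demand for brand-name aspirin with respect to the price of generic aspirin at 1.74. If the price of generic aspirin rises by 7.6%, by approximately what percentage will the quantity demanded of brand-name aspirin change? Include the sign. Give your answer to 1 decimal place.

13.2%

%ΔQ ≈ ε × %ΔP of generic aspirin = 1.74 × (7.6%) = 13.2%.
Demand for brand-name aspirin rises by about 13.2%.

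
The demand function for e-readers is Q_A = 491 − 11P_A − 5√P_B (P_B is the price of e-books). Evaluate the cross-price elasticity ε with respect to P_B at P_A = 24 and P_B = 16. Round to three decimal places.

-0.048

At P_A = 24 and P_B = 16: Q_A = 207.
∂Q_A/∂P_B = -5/(2√P_B) = -5/(2√16) = -0.6250.
ε = (∂Q_A/∂P_B)(P_B/Q_A) = -0.6250 × (16/207) ≈ -0.048.
ε < 0: complements.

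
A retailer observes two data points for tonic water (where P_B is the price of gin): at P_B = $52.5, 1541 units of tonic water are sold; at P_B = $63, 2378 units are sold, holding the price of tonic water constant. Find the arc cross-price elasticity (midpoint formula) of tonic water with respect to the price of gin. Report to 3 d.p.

ΔQ_A = 2378 − 1541 = 837; ΔP_B = 63 − 52.5 = 10.5.
Midpoints: Q̄_A = 1959.5, P̄_B = 57.75.
ε = (ΔQ_A/Q̄_A)/(ΔP_B/P̄_B) = (837/1959.5)/(10.5/57.75) ≈ 2.349.
ε > 0: tonic water and gin are substitutes.

2.349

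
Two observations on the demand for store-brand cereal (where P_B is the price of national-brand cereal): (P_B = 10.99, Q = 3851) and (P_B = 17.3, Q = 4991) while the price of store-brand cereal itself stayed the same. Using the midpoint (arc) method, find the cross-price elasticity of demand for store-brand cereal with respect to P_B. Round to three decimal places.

ΔQ_A = 4991 − 3851 = 1140; ΔP_B = 17.3 − 10.99 = 6.31.
Midpoints: Q̄_A = 4421.0, P̄_B = 14.14.
ε = (ΔQ_A/Q̄_A)/(ΔP_B/P̄_B) = (1140/4421.0)/(6.31/14.14) ≈ 0.578.
ε > 0: store-brand cereal and national-brand cereal are substitutes.

0.578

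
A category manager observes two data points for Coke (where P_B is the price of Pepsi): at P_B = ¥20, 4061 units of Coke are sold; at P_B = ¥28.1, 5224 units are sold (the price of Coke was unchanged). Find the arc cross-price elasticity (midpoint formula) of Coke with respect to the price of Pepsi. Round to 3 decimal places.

ΔQ_A = 5224 − 4061 = 1163; ΔP_B = 28.1 − 20 = 8.1.
Midpoints: Q̄_A = 4642.5, P̄_B = 24.05.
ε = (ΔQ_A/Q̄_A)/(ΔP_B/P̄_B) = (1163/4642.5)/(8.1/24.05) ≈ 0.744.

0.744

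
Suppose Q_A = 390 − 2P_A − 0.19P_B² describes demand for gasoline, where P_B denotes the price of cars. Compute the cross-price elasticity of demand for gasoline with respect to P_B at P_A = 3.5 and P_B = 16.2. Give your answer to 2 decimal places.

-0.30

At P_A = 3.5 and P_B = 16.2: Q_A = 333.136.
∂Q_A/∂P_B = -0.38P_B = -0.38(16.2) = -6.1560.
ε = (∂Q_A/∂P_B)(P_B/Q_A) = -6.1560 × (16.2/333.136) ≈ -0.30.
ε < 0: complements.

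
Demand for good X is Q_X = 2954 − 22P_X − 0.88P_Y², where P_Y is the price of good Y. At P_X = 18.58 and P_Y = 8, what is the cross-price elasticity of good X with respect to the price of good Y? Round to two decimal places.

-0.05

At P_X = 18.58 and P_Y = 8: Q_X = 2488.92.
∂Q_X/∂P_Y = -1.76P_Y = -1.76(8) = -14.0800.
ε = (∂Q_X/∂P_Y)(P_Y/Q_X) = -14.0800 × (8/2488.92) ≈ -0.05.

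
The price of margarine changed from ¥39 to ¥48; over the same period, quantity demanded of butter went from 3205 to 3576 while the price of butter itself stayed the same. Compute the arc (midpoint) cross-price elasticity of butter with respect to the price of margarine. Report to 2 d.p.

0.53

ΔQ_A = 3576 − 3205 = 371; ΔP_B = 48 − 39 = 9.
Midpoints: Q̄_A = 3390.5, P̄_B = 43.50.
ε = (ΔQ_A/Q̄_A)/(ΔP_B/P̄_B) = (371/3390.5)/(9/43.50) ≈ 0.53.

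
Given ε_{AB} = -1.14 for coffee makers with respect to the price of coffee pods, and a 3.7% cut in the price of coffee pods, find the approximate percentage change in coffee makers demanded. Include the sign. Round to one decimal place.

4.2%

%ΔQ ≈ ε × %ΔP of coffee pods = -1.14 × (-3.7%) = 4.2%.
Demand for coffee makers rises by about 4.2%.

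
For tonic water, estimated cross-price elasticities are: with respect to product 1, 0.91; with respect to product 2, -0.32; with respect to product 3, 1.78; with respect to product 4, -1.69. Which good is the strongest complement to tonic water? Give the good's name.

product 4

Complements have ε < 0. The most negative value is -1.69 (product 4).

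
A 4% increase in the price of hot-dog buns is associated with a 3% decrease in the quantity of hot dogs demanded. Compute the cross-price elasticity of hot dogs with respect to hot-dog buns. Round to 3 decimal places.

-0.750

ε = (%ΔQ of hot dogs) / (%ΔP of hot-dog buns) = (-3%) / (4%) ≈ -0.750.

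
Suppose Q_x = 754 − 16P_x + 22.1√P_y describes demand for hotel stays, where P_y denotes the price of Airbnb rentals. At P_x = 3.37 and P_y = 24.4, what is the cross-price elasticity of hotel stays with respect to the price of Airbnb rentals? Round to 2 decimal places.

0.07

At P_x = 3.37 and P_y = 24.4: Q_x = 809.246.
∂Q_x/∂P_y = 22.1/(2√P_y) = 22.1/(2√24.4) = 2.2370.
ε = (∂Q_x/∂P_y)(P_y/Q_x) = 2.2370 × (24.4/809.246) ≈ 0.07.
ε > 0: substitutes.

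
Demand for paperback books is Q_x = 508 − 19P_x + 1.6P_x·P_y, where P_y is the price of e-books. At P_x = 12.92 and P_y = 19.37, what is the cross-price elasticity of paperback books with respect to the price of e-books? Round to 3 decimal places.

At P_x = 12.92 and P_y = 19.37: Q_x = 662.937.
∂Q_x/∂P_y = 1.6P_x = 1.6(12.92) = 20.6720.
ε = (∂Q_x/∂P_y)(P_y/Q_x) = 20.6720 × (19.37/662.937) ≈ 0.604.

0.604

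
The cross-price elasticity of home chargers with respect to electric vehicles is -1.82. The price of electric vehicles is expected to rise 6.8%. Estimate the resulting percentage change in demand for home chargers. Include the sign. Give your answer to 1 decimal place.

-12.4%

%ΔQ ≈ ε × %ΔP of electric vehicles = -1.82 × (6.8%) = -12.4%.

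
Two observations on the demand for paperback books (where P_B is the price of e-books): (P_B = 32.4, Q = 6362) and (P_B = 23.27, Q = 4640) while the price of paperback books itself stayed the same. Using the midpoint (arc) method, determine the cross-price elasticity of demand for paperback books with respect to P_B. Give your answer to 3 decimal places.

0.954

ΔQ_A = 4640 − 6362 = -1722; ΔP_B = 23.27 − 32.4 = -9.13.
Midpoints: Q̄_A = 5501.0, P̄_B = 27.84.
ε = (ΔQ_A/Q̄_A)/(ΔP_B/P̄_B) = (-1722/5501.0)/(-9.13/27.84) ≈ 0.954.
ε > 0: paperback books and e-books are substitutes.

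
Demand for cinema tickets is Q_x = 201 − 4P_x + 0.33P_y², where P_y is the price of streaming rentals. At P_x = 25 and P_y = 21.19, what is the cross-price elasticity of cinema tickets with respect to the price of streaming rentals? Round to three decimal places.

At P_x = 25 and P_y = 21.19: Q_x = 249.175.
∂Q_x/∂P_y = 0.66P_y = 0.66(21.19) = 13.9854.
ε = (∂Q_x/∂P_y)(P_y/Q_x) = 13.9854 × (21.19/249.175) ≈ 1.189.

1.189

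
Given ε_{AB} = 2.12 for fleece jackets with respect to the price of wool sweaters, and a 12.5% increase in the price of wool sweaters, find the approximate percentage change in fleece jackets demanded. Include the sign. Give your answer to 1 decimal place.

26.5%

%ΔQ ≈ ε × %ΔP of wool sweaters = 2.12 × (12.5%) = 26.5%.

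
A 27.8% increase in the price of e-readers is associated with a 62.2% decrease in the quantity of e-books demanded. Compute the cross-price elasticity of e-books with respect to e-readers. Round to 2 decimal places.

-2.24

ε = (%ΔQ of e-books) / (%ΔP of e-readers) = (-62.2%) / (27.8%) ≈ -2.24.
Negative cross-price elasticity: complements.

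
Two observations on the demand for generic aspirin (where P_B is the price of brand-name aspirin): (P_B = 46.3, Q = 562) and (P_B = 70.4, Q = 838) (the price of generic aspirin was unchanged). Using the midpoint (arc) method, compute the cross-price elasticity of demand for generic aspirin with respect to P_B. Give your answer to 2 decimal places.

0.95

ΔQ_A = 838 − 562 = 276; ΔP_B = 70.4 − 46.3 = 24.1.
Midpoints: Q̄_A = 700.0, P̄_B = 58.35.
ε = (ΔQ_A/Q̄_A)/(ΔP_B/P̄_B) = (276/700.0)/(24.1/58.35) ≈ 0.95.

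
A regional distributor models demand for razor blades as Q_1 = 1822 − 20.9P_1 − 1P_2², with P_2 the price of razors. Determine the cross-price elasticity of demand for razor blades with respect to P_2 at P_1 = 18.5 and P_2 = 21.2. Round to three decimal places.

At P_1 = 18.5 and P_2 = 21.2: Q_1 = 985.91.
∂Q_1/∂P_2 = -2P_2 = -2(21.2) = -42.4000.
ε = (∂Q_1/∂P_2)(P_2/Q_1) = -42.4000 × (21.2/985.91) ≈ -0.912.

-0.912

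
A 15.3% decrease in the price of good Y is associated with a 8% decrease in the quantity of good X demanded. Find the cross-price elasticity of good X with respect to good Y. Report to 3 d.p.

ε = (%ΔQ of good X) / (%ΔP of good Y) = (-8%) / (-15.3%) ≈ 0.523.

0.523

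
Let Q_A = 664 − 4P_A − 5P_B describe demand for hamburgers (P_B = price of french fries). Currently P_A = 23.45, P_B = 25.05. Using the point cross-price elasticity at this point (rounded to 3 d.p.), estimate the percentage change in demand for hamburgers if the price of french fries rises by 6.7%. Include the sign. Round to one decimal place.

-1.9%

At P_A = 23.45, P_B = 25.05: Q_A = 444.95.
∂Q_A/∂P_B = -5.
ε = (∂Q_A/∂P_B)(P_B/Q_A) = -5.0000 × 25.05/444.95 ≈ -0.281.
%ΔQ_A ≈ ε × %ΔP_B = -0.281 × (6.7%) = -1.9%.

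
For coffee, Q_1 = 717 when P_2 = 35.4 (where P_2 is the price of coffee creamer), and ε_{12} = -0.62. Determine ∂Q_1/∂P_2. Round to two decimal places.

-12.56

ε = (∂Q_1/∂P_2)·(P_2/Q_1) ⇒ ∂Q_1/∂P_2 = ε·Q_1/P_2 = -0.62 × 717/35.4 ≈ -12.56.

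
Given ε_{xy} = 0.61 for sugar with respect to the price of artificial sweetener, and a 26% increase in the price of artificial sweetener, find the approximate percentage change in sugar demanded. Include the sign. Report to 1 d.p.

%ΔQ ≈ ε × %ΔP of artificial sweetener = 0.61 × (26%) = 15.9%.

15.9%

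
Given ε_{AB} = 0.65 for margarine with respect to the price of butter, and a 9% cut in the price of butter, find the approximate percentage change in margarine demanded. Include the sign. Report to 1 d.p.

%ΔQ ≈ ε × %ΔP of butter = 0.65 × (-9%) = -5.9%.

-5.9%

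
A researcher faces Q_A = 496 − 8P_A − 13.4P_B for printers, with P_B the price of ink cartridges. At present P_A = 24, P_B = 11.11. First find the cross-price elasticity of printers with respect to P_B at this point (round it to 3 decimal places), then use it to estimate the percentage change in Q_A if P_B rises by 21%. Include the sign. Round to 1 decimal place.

-20.2%

At P_A = 24, P_B = 11.11: Q_A = 155.126.
∂Q_A/∂P_B = -13.4.
ε = (∂Q_A/∂P_B)(P_B/Q_A) = -13.4000 × 11.11/155.126 ≈ -0.960.
%ΔQ_A ≈ ε × %ΔP_B = -0.960 × (21%) = -20.2%.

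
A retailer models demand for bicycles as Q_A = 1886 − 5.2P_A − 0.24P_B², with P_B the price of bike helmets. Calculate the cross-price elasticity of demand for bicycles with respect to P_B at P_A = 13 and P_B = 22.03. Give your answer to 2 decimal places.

At P_A = 13 and P_B = 22.03: Q_A = 1701.923.
∂Q_A/∂P_B = -0.48P_B = -0.48(22.03) = -10.5744.
ε = (∂Q_A/∂P_B)(P_B/Q_A) = -10.5744 × (22.03/1701.923) ≈ -0.14.
ε < 0: complements.

-0.14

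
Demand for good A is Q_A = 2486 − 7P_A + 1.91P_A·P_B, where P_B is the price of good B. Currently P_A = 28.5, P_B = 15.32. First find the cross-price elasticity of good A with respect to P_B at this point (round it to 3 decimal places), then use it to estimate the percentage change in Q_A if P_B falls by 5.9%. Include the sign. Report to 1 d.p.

At P_A = 28.5, P_B = 15.32: Q_A = 3120.444.
∂Q_A/∂P_B = 1.91P_A = 54.4350.
ε = (∂Q_A/∂P_B)(P_B/Q_A) = 54.4350 × 15.32/3120.444 ≈ 0.267.
%ΔQ_A ≈ ε × %ΔP_B = 0.267 × (-5.9%) = -1.6%.

-1.6%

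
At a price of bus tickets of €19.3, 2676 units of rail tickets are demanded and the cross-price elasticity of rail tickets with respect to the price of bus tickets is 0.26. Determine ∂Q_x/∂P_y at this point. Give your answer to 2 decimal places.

ε = (∂Q_x/∂P_y)·(P_y/Q_x) ⇒ ∂Q_x/∂P_y = ε·Q_x/P_y = 0.26 × 2676/19.3 ≈ 36.05.

36.05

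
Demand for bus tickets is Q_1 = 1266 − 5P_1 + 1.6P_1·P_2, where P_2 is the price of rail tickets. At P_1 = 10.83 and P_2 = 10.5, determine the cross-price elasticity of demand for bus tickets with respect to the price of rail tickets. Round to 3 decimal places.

At P_1 = 10.83 and P_2 = 10.5: Q_1 = 1393.794.
∂Q_1/∂P_2 = 1.6P_1 = 1.6(10.83) = 17.3280.
ε = (∂Q_1/∂P_2)(P_2/Q_1) = 17.3280 × (10.5/1393.794) ≈ 0.131.
ε > 0: substitutes.

0.131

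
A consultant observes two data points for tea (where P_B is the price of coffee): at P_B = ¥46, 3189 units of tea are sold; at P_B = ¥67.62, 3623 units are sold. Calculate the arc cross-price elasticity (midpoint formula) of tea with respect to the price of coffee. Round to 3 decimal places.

0.335

ΔQ_A = 3623 − 3189 = 434; ΔP_B = 67.62 − 46 = 21.62.
Midpoints: Q̄_A = 3406.0, P̄_B = 56.81.
ε = (ΔQ_A/Q̄_A)/(ΔP_B/P̄_B) = (434/3406.0)/(21.62/56.81) ≈ 0.335.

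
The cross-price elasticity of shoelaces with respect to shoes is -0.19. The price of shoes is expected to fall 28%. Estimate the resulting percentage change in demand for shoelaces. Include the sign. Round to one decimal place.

%ΔQ ≈ ε × %ΔP of shoes = -0.19 × (-28%) = 5.3%.
Demand for shoelaces rises by about 5.3%.

5.3%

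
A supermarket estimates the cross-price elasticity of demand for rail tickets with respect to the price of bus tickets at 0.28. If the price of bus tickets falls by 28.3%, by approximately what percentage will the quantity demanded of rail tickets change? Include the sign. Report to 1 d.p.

%ΔQ ≈ ε × %ΔP of bus tickets = 0.28 × (-28.3%) = -7.9%.

-7.9%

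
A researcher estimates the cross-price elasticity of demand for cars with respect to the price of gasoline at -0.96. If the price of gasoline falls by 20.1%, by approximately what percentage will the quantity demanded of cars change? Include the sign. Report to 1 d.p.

%ΔQ ≈ ε × %ΔP of gasoline = -0.96 × (-20.1%) = 19.3%.

19.3%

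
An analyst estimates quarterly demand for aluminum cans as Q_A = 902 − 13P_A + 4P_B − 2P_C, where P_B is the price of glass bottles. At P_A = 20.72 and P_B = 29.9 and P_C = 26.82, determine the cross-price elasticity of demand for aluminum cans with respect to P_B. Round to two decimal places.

At P_A = 20.72 and P_B = 29.9 and P_C = 26.82: Q_A = 698.6.
∂Q_A/∂P_B = 4.
ε = (∂Q_A/∂P_B)(P_B/Q_A) = 4 × (29.9/698.6) ≈ 0.17.

0.17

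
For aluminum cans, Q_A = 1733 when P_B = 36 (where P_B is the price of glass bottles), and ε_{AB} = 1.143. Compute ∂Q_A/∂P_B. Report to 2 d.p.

ε = (∂Q_A/∂P_B)·(P_B/Q_A) ⇒ ∂Q_A/∂P_B = ε·Q_A/P_B = 1.143 × 1733/36 ≈ 55.02.

55.02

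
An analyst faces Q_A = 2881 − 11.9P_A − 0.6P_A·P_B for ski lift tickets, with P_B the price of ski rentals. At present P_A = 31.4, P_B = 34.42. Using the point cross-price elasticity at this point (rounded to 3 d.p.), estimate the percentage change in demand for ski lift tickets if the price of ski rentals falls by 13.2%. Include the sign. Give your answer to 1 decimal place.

At P_A = 31.4, P_B = 34.42: Q_A = 1858.867.
∂Q_A/∂P_B = -0.6P_A = -18.8400.
ε = (∂Q_A/∂P_B)(P_B/Q_A) = -18.8400 × 34.42/1858.867 ≈ -0.349.
%ΔQ_A ≈ ε × %ΔP_B = -0.349 × (-13.2%) = 4.6%.

4.6%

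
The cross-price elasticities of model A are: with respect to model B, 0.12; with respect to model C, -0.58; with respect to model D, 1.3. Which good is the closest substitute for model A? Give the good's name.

Substitutes have ε > 0. Among the positive values, 1.3 (model D) is largest.

model D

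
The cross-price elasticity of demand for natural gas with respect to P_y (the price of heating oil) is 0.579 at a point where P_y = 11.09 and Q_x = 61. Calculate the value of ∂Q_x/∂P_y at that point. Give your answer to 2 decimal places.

3.18

ε = (∂Q_x/∂P_y)·(P_y/Q_x) ⇒ ∂Q_x/∂P_y = ε·Q_x/P_y = 0.579 × 61/11.09 ≈ 3.18.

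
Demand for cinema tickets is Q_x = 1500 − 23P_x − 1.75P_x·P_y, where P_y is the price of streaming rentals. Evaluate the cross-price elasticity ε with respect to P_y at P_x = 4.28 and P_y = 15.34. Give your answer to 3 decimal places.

-0.089

At P_x = 4.28 and P_y = 15.34: Q_x = 1286.663.
∂Q_x/∂P_y = -1.75P_x = -1.75(4.28) = -7.4900.
ε = (∂Q_x/∂P_y)(P_y/Q_x) = -7.4900 × (15.34/1286.663) ≈ -0.089.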